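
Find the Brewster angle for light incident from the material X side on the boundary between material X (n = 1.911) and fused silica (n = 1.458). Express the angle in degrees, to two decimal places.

Here n₂/n₁ = 1.458/1.911 = 0.7630, and Brewster's law gives tan θ_B = n₂/n₁. Taking the arctangent, θ_B = 37.34°.

θ_B ≈ 37.34°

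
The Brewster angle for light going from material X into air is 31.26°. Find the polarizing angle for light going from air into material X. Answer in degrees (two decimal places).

Reversing the direction swaps n₁ and n₂, so tan θ_B' = 1/tan θ_B and θ_B' = 90° − θ_B.
Hence θ_B' = 90° − 31.26° = 58.74°.

θ_B' ≈ 58.74°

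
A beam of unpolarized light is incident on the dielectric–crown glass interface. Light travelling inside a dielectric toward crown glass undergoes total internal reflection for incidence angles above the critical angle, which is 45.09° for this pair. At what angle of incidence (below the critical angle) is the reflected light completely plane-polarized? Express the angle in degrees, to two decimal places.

θ_B ≈ 35.31°

n₂/n₁ = sin θ_c = sin 45.09° = 0.7082.
tan θ_B equals the same ratio, so θ_B = arctan(0.7082) = 35.31°.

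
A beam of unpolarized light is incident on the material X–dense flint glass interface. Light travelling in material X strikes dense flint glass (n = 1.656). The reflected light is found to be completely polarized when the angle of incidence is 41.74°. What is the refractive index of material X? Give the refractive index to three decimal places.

Full polarization of the reflected beam means tan θ_B = n₂/n₁, where n₁ is the incident medium (material X).
n₁ = n₂ / tan θ_B = 1.656 / tan 41.74° = 1.856.

n ≈ 1.856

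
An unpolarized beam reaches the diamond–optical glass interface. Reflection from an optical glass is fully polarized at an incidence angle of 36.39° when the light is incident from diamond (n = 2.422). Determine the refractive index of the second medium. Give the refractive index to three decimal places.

Full polarization of the reflected beam means tan θ_B = n₂/n₁, where n₁ is the incident medium (diamond).
n₂ = n₁ tan θ_B = 2.422 × tan 36.39° = 1.785.

n ≈ 1.785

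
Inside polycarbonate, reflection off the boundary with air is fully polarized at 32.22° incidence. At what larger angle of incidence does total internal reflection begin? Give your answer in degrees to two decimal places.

θ_c ≈ 39.07°

From Brewster, n₂/n₁ = tan θ_B = tan 32.22° = 0.6302.
Then sin θ_c = n₂/n₁ = 0.6302, so θ_c = arcsin 0.6302 = 39.07°.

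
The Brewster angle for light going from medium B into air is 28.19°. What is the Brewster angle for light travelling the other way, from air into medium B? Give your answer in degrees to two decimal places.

Reversing the direction swaps n₁ and n₂, so tan θ_B' = 1/tan θ_B and θ_B' = 90° − θ_B.
Hence θ_B' = 90° − 28.19° = 61.81°.

θ_B' ≈ 61.81°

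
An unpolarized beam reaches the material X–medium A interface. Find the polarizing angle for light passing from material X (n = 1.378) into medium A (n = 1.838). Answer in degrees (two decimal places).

tan θ_B = n₂/n₁ = 1.838/1.378 = 1.3338.
So θ_B = arctan 1.3338 = 53.14°.

θ_B ≈ 53.14°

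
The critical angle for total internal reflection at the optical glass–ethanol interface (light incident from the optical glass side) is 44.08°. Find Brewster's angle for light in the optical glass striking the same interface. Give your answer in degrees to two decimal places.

θ_B ≈ 34.82°

sin θ_c = n₂/n₁, so n₂/n₁ = sin 44.08° = 0.6957.
Brewster: tan θ_B = n₂/n₁ = 0.6957.
θ_B = arctan(0.6957) = 34.82°.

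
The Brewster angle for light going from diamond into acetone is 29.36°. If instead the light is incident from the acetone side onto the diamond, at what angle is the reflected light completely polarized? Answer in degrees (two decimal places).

θ_B' ≈ 60.64°

The two Brewster angles are complementary: θ_B' = 90° − θ_B = 90° − 29.36° = 60.64°.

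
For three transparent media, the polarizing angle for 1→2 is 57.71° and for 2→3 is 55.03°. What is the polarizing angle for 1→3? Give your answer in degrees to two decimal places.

Each Brewster angle gives a ratio: n₂/n₁ = tan 57.71° = 1.5825, n₃/n₂ = tan 55.03° = 1.4297.
n₃/n₁ = 2.2625. Then tan θ_B(1→3) = n₃/n₁, so θ_B(1→3) = arctan(2.2625) = 66.16°.

θ_B ≈ 66.16°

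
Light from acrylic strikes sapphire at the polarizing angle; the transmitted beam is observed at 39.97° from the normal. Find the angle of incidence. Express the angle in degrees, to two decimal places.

θ_B ≈ 50.03°

Since the reflected and refracted rays are at right angles at the polarizing angle, θ_B + θ_t = 90°.
θ_B = 90° − 39.97° = 50.03°.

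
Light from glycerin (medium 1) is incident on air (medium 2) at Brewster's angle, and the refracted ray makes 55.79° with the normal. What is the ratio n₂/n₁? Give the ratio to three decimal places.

n₂/n₁ ≈ 0.680

θ_B + θ_t = 90°, so θ_B = 90° − 55.79° = 34.21°.
Then n₂/n₁ = tan θ_B = tan 34.21° = 0.680.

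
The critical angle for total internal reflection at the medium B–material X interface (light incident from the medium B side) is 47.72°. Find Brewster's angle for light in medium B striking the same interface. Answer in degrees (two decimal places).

θ_B ≈ 36.50°

n₂/n₁ = sin θ_c = sin 47.72° = 0.7399.
tan θ_B equals the same ratio, so θ_B = arctan(0.7399) = 36.50°.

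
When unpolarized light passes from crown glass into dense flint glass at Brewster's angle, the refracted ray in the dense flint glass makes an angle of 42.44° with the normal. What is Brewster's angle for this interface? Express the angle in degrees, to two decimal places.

θ_B ≈ 47.56°

Brewster's condition makes the reflected and refracted beams perpendicular: θ_B + θ_t = 90°.
So θ_B = 90° − θ_t = 90° − 42.44° = 47.56°.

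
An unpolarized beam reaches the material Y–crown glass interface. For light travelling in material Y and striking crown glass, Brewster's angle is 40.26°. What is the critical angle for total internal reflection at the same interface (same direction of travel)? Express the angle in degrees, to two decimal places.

From Brewster, n₂/n₁ = tan θ_B = tan 40.26° = 0.8469.
Then sin θ_c = n₂/n₁ = 0.8469, so θ_c = arcsin 0.8469 = 57.87°.

θ_c ≈ 57.87°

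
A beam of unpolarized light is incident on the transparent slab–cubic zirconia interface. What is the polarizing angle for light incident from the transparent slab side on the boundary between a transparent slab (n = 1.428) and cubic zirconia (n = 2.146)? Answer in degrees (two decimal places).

θ_B ≈ 56.36°

tan θ_B = n₂/n₁ = 2.146/1.428 = 1.5028.
θ_B = arctan(1.5028) = 56.36°.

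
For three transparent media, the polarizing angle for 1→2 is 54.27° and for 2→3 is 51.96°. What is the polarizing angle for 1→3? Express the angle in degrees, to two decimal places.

θ_B ≈ 60.63°

n₂/n₁ = tan 54.27° = 1.3901 and n₃/n₂ = tan 51.96° = 1.2781.
Multiplying, n₃/n₁ = 1.3901 × 1.2781 = 1.7767, and θ_B(1→3) = arctan 1.7767 = 60.63°.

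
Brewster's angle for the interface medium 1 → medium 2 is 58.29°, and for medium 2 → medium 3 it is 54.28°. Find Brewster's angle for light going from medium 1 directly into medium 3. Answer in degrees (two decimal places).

θ_B ≈ 66.04°

tan θ_B(1→2) = n₂/n₁ = tan 58.29° = 1.6185.
tan θ_B(2→3) = n₃/n₂ = tan 54.28° = 1.3906.
n₃/n₁ = 2.2507. Then tan θ_B(1→3) = n₃/n₁, so θ_B(1→3) = arctan(2.2507) = 66.04°.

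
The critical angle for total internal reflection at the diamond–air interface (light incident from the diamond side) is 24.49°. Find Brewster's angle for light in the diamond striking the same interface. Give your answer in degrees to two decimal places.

At the critical angle sin θ_c = n₂/n₁, giving n₂/n₁ = sin 24.49° = 0.4145.
Then tan θ_B = n₂/n₁ = 0.4145, so θ_B = arctan 0.4145 = 22.52°.

θ_B ≈ 22.52°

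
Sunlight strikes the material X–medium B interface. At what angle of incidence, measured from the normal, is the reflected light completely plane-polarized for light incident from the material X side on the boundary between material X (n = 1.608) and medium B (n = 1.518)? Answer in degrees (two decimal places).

θ_B ≈ 43.35°

At Brewster's angle the reflected and refracted rays are perpendicular, which with Snell's law gives tan θ_B = n₂/n₁.
Brewster's condition: tan θ_B = n₂/n₁ = 1.518/1.608 = 0.9440.
So θ_B = arctan 0.9440 = 43.35°.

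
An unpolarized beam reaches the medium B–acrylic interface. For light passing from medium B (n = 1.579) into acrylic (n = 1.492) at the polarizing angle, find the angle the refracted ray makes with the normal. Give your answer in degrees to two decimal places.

θ_t ≈ 46.62°

θ_B = arctan(n₂/n₁) = arctan(1.492/1.579) = 43.38°.
The refracted ray is perpendicular to the reflected ray, so θ_t = 90° − θ_B = 46.62°.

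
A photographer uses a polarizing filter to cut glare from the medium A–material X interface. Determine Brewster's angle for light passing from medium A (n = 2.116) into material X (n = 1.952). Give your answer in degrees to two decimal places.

The reflected p-component vanishes when tan θ_B = n₂/n₁.
Here n₂/n₁ = 1.952/2.116 = 0.9225, and Brewster's law gives tan θ_B = n₂/n₁.
θ_B = arctan(0.9225) = 42.69°.

θ_B ≈ 42.69°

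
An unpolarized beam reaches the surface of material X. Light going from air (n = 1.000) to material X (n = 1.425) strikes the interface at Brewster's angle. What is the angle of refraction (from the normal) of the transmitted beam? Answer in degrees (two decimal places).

θ_t ≈ 35.06°

θ_B = arctan(n₂/n₁) = arctan(1.425/1.000) = 54.94°.
Since θ_B + θ_t = 90° at Brewster incidence, θ_t = 90° − 54.94° = 35.06°.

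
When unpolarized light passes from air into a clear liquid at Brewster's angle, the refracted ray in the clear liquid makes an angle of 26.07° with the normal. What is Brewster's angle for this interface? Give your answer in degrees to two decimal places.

θ_B ≈ 63.93°

At Brewster's angle the reflected and refracted rays are perpendicular, so θ_B + θ_t = 90°.
So θ_B = 90° − θ_t = 90° − 26.07° = 63.93°.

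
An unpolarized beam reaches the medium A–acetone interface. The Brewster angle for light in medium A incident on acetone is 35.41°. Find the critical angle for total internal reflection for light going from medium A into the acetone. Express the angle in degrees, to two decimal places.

n₂/n₁ = tan 35.41° = 0.7109; the critical angle satisfies sin θ_c = n₂/n₁.
θ_c = arcsin(0.7109) = 45.31°.

θ_c ≈ 45.31°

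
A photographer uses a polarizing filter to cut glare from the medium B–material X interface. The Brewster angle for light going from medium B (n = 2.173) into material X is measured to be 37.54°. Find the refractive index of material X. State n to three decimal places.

Brewster's law: tan θ_B = n₂/n₁ (light incident in medium B, refracted into material X).
n₂ = n₁ tan θ_B = 2.173 × tan 37.54° = 1.670.

n ≈ 1.670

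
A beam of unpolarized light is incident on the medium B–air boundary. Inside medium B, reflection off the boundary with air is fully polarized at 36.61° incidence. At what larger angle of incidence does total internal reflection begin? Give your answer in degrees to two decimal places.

tan θ_B = n₂/n₁ = tan 36.61° = 0.7429.
Total internal reflection: sin θ_c = n₂/n₁ = 0.7429.
θ_c = arcsin(0.7429) = 47.98°.

θ_c ≈ 47.98°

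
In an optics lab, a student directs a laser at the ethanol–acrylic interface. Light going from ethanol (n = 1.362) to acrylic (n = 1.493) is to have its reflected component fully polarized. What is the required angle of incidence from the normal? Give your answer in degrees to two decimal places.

θ_B ≈ 47.63°

Brewster's condition: tan θ_B = n₂/n₁ = 1.493/1.362 = 1.0962.
θ_B = arctan(1.0962) = 47.63°.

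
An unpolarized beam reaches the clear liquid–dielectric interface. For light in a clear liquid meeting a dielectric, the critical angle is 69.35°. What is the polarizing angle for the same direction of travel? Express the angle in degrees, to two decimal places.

θ_B ≈ 43.10°

n₂/n₁ = sin θ_c = sin 69.35° = 0.9358.
tan θ_B equals the same ratio, so θ_B = arctan(0.9358) = 43.10°.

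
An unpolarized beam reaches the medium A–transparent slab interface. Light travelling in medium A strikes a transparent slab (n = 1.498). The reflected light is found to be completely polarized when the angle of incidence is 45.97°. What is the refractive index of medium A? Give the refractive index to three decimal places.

Full polarization of the reflected beam means tan θ_B = n₂/n₁, where n₁ is the incident medium (medium A).
n₁ = n₂ / tan θ_B = 1.498 / tan 45.97° = 1.448.

n ≈ 1.448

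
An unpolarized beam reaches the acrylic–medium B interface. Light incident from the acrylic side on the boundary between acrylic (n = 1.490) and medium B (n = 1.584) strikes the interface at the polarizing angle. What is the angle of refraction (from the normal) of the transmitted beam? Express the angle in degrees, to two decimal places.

θ_t ≈ 43.25°

First find Brewster's angle: tan θ_B = 1.584/1.490 = 1.0631, giving θ_B = 46.75°.
At Brewster's angle the reflected and refracted rays are perpendicular, so θ_t = 90° − θ_B = 90° − 46.75° = 43.25°.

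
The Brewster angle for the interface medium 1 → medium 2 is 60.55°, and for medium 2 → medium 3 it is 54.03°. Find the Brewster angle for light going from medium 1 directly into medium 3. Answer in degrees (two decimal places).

Each Brewster angle gives a ratio: n₂/n₁ = tan 60.55° = 1.7711, n₃/n₂ = tan 54.03° = 1.3779.
Multiplying, n₃/n₁ = 1.7711 × 1.3779 = 2.4404, and θ_B(1→3) = arctan 2.4404 = 67.72°.

θ_B ≈ 67.72°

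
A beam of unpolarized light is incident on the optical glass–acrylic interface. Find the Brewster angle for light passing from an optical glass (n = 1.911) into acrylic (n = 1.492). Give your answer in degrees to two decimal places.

θ_B ≈ 37.98°

At Brewster's angle the reflected and refracted rays are perpendicular, which with Snell's law gives tan θ_B = n₂/n₁.
Here n₂/n₁ = 1.492/1.911 = 0.7807, and Brewster's law gives tan θ_B = n₂/n₁.
So θ_B = arctan 0.7807 = 37.98°.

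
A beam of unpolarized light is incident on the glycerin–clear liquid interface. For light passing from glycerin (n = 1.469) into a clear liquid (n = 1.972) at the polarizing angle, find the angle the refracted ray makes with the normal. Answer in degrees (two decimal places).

θ_t ≈ 36.68°

θ_B = arctan(n₂/n₁) = arctan(1.972/1.469) = 53.32°.
The refracted ray is perpendicular to the reflected ray, so θ_t = 90° − θ_B = 36.68°.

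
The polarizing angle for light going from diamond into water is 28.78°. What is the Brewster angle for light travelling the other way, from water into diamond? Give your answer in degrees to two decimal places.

Reversing the direction swaps n₁ and n₂, so tan θ_B' = 1/tan θ_B and θ_B' = 90° − θ_B.
Hence θ_B' = 90° − 28.78° = 61.22°.

θ_B' ≈ 61.22°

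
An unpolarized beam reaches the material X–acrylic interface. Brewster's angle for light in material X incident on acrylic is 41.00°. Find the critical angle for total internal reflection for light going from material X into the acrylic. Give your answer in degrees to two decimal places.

n₂/n₁ = tan 41.00° = 0.8693; the critical angle satisfies sin θ_c = n₂/n₁.
θ_c = arcsin(0.8693) = 60.38°.

θ_c ≈ 60.38°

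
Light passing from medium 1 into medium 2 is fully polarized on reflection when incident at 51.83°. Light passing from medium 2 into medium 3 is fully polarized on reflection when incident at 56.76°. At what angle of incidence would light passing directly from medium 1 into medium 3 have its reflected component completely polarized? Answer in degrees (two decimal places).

tan θ_B(1→2) = n₂/n₁ = tan 51.83° = 1.2721.
tan θ_B(2→3) = n₃/n₂ = tan 56.76° = 1.5258.
So n₃/n₁ = (n₂/n₁)(n₃/n₂) = 1.2721 × 1.5258 = 1.9411.
θ_B(1→3) = arctan(1.9411) = 62.74°.

θ_B ≈ 62.74°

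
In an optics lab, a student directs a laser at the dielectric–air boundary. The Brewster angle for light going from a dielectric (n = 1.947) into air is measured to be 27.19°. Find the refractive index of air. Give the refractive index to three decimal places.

n ≈ 1.000

Brewster's law: tan θ_B = n₂/n₁ (light incident in a dielectric, refracted into air).
n₂ = n₁ tan θ_B = 1.947 × tan 27.19° = 1.000.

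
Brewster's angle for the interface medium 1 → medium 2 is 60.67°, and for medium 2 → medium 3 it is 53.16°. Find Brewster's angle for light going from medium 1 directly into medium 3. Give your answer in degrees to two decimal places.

Each Brewster angle gives a ratio: n₂/n₁ = tan 60.67° = 1.7798, n₃/n₂ = tan 53.16° = 1.3348.
So n₃/n₁ = (n₂/n₁)(n₃/n₂) = 1.7798 × 1.3348 = 2.3756.
θ_B(1→3) = arctan(2.3756) = 67.17°.

θ_B ≈ 67.17°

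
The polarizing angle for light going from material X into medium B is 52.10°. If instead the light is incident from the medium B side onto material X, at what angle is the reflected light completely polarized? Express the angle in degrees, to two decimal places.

θ_B' ≈ 37.90°

The two Brewster angles are complementary: θ_B' = 90° − θ_B = 90° − 52.10° = 37.90°.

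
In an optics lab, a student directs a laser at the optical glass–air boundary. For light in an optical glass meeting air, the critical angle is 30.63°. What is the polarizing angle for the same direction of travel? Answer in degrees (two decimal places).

At the critical angle sin θ_c = n₂/n₁, giving n₂/n₁ = sin 30.63° = 0.5095.
Then tan θ_B = n₂/n₁ = 0.5095, so θ_B = arctan 0.5095 = 27.00°.

θ_B ≈ 27.00°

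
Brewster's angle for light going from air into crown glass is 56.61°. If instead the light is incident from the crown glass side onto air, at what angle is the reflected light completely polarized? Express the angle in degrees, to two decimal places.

θ_B' ≈ 33.39°

Reversing the direction swaps n₁ and n₂, so tan θ_B' = 1/tan θ_B and θ_B' = 90° − θ_B.
Hence θ_B' = 90° − 56.61° = 33.39°.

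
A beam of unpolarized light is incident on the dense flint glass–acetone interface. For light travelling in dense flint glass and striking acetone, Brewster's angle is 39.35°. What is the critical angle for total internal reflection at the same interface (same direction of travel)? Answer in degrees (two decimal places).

n₂/n₁ = tan 39.35° = 0.8199; the critical angle satisfies sin θ_c = n₂/n₁.
θ_c = arcsin(0.8199) = 55.08°.

θ_c ≈ 55.08°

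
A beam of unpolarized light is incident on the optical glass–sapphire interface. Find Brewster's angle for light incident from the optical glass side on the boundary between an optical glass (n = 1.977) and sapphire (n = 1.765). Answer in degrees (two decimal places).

tan θ_B = n₂/n₁ = 1.765/1.977 = 0.8928.
θ_B = arctan(0.8928) = 41.76°.

θ_B ≈ 41.76°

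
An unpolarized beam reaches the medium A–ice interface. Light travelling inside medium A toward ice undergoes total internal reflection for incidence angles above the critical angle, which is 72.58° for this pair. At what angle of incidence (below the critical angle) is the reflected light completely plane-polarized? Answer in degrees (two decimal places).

θ_B ≈ 43.66°

sin θ_c = n₂/n₁, so n₂/n₁ = sin 72.58° = 0.9541.
Brewster: tan θ_B = n₂/n₁ = 0.9541.
θ_B = arctan(0.9541) = 43.66°.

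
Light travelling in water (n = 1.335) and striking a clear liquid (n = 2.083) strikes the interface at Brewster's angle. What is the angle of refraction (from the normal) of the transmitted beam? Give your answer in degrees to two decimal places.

θ_B = arctan(n₂/n₁) = arctan(2.083/1.335) = 57.34°.
Since θ_B + θ_t = 90° at Brewster incidence, θ_t = 90° − 57.34° = 32.66°.

θ_t ≈ 32.66°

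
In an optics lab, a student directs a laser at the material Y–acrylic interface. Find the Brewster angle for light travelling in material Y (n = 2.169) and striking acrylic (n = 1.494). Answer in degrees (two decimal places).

θ_B ≈ 34.56°

The reflected p-component vanishes when tan θ_B = n₂/n₁.
Here n₂/n₁ = 1.494/2.169 = 0.6888, and Brewster's law gives tan θ_B = n₂/n₁.
θ_B = arctan(0.6888) = 34.56°.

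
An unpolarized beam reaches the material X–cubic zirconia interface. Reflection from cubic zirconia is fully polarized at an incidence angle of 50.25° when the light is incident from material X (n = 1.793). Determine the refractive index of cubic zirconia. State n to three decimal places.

At the polarizing angle, tan θ_B = n₂/n₁ with n₁ on the incident side (material X) and n₂ on the transmitted side (cubic zirconia).
n₂ = n₁ tan θ_B = 1.793 × tan 50.25° = 2.156.

n ≈ 2.156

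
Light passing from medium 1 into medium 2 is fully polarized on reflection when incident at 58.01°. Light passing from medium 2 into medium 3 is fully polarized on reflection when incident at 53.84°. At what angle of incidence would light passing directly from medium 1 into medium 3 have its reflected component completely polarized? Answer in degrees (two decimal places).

Each Brewster angle gives a ratio: n₂/n₁ = tan 58.01° = 1.6010, n₃/n₂ = tan 53.84° = 1.3683.
So n₃/n₁ = (n₂/n₁)(n₃/n₂) = 1.6010 × 1.3683 = 2.1906.
θ_B(1→3) = arctan(2.1906) = 65.46°.

θ_B ≈ 65.46°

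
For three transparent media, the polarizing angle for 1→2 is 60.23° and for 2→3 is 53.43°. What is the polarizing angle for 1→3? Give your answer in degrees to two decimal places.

tan θ_B(1→2) = n₂/n₁ = tan 60.23° = 1.7482.
tan θ_B(2→3) = n₃/n₂ = tan 53.43° = 1.3480.
So n₃/n₁ = (n₂/n₁)(n₃/n₂) = 1.7482 × 1.3480 = 2.3566.
θ_B(1→3) = arctan(2.3566) = 67.01°.

θ_B ≈ 67.01°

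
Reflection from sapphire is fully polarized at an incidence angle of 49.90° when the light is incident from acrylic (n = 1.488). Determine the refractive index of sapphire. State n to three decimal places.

n ≈ 1.767

Brewster's law: tan θ_B = n₂/n₁ (light incident in acrylic, refracted into sapphire).
n₂ = n₁ tan θ_B = 1.488 × tan 49.90° = 1.767.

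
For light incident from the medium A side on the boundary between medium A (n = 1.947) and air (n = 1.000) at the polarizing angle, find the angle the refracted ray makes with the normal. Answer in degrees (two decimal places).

tan θ_B = n₂/n₁ = 1.000/1.947 = 0.5136, so θ_B = 27.19°.
Since θ_B + θ_t = 90° at Brewster incidence, θ_t = 90° − 27.19° = 62.81°.

θ_t ≈ 62.81°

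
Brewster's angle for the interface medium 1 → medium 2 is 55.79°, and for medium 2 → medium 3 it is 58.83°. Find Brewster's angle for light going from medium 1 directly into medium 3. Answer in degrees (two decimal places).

Each Brewster angle gives a ratio: n₂/n₁ = tan 55.79° = 1.4709, n₃/n₂ = tan 58.83° = 1.6531.
So n₃/n₁ = (n₂/n₁)(n₃/n₂) = 1.4709 × 1.6531 = 2.4316.
θ_B(1→3) = arctan(2.4316) = 67.65°.

θ_B ≈ 67.65°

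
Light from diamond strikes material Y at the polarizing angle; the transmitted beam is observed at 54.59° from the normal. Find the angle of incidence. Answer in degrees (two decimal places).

Since the reflected and refracted rays are at right angles at the polarizing angle, θ_B + θ_t = 90°.
So θ_B = 90° − θ_t = 90° − 54.59° = 35.41°.

θ_B ≈ 35.41°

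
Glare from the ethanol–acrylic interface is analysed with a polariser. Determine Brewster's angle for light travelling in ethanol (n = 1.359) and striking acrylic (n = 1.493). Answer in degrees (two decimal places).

θ_B ≈ 47.69°

The reflected p-component vanishes when tan θ_B = n₂/n₁.
Brewster's condition: tan θ_B = n₂/n₁ = 1.493/1.359 = 1.0986.
θ_B = arctan(1.0986) = 47.69°.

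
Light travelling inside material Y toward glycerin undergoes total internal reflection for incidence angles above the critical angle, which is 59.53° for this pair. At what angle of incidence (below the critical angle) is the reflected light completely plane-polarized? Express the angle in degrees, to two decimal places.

θ_B ≈ 40.76°

sin θ_c = n₂/n₁, so n₂/n₁ = sin 59.53° = 0.8619.
Brewster: tan θ_B = n₂/n₁ = 0.8619.
θ_B = arctan(0.8619) = 40.76°.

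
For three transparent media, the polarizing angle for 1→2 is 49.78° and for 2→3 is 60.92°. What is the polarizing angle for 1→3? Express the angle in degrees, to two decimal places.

θ_B ≈ 64.81°

tan θ_B(1→2) = n₂/n₁ = tan 49.78° = 1.1825.
tan θ_B(2→3) = n₃/n₂ = tan 60.92° = 1.7981.
n₃/n₁ = 2.1263. Then tan θ_B(1→3) = n₃/n₁, so θ_B(1→3) = arctan(2.1263) = 64.81°.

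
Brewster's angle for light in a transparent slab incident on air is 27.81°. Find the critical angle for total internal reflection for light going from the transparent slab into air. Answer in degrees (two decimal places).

From Brewster, n₂/n₁ = tan θ_B = tan 27.81° = 0.5275.
Then sin θ_c = n₂/n₁ = 0.5275, so θ_c = arcsin 0.5275 = 31.83°.

θ_c ≈ 31.83°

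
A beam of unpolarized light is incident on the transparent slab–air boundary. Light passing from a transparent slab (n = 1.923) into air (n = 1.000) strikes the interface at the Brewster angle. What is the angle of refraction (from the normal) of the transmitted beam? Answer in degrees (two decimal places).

θ_t ≈ 62.52°

tan θ_B = n₂/n₁ = 1.000/1.923 = 0.5200, so θ_B = 27.48°.
The refracted ray is perpendicular to the reflected ray, so θ_t = 90° − θ_B = 62.52°.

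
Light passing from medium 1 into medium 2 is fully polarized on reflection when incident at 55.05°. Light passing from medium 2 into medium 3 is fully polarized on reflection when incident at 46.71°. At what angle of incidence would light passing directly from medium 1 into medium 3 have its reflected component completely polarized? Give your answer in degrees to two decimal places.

n₂/n₁ = tan 55.05° = 1.4308 and n₃/n₂ = tan 46.71° = 1.0615.
So n₃/n₁ = (n₂/n₁)(n₃/n₂) = 1.4308 × 1.0615 = 1.5189.
θ_B(1→3) = arctan(1.5189) = 56.64°.

θ_B ≈ 56.64°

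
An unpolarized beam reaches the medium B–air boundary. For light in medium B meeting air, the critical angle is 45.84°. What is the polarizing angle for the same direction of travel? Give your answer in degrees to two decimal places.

n₂/n₁ = sin θ_c = sin 45.84° = 0.7174.
tan θ_B equals the same ratio, so θ_B = arctan(0.7174) = 35.66°.

θ_B ≈ 35.66°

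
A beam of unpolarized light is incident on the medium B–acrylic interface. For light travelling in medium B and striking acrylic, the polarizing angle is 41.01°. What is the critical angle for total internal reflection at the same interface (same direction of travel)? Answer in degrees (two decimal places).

θ_c ≈ 60.41°

n₂/n₁ = tan 41.01° = 0.8696; the critical angle satisfies sin θ_c = n₂/n₁.
θ_c = arcsin(0.8696) = 60.41°.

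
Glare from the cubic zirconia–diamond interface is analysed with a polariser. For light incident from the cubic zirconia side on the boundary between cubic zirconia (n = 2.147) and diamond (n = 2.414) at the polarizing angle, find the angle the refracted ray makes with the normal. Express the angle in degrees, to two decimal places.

θ_t ≈ 41.65°

θ_B = arctan(n₂/n₁) = arctan(2.414/2.147) = 48.35°.
Since θ_B + θ_t = 90° at Brewster incidence, θ_t = 90° − 48.35° = 41.65°.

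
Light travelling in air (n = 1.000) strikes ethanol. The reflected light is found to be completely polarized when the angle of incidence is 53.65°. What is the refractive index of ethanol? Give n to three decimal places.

Brewster's law: tan θ_B = n₂/n₁ (light incident in air, refracted into ethanol).
n₂ = n₁ tan θ_B = 1.000 × tan 53.65° = 1.359.

n ≈ 1.359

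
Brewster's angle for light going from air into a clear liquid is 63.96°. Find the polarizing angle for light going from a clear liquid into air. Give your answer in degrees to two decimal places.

θ_B' ≈ 26.04°

Reversing the direction swaps n₁ and n₂, so tan θ_B' = 1/tan θ_B and θ_B' = 90° − θ_B.
Hence θ_B' = 90° − 63.96° = 26.04°.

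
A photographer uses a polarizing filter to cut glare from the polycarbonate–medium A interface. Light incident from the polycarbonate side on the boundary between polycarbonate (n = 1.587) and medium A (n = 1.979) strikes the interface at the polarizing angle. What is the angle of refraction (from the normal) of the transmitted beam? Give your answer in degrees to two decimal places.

θ_t ≈ 38.73°

tan θ_B = n₂/n₁ = 1.979/1.587 = 1.2470, so θ_B = 51.27°.
The refracted ray is perpendicular to the reflected ray, so θ_t = 90° − θ_B = 38.73°.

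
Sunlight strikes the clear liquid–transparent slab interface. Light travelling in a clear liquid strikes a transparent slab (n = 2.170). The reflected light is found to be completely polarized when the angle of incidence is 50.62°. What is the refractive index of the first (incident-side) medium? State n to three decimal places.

Brewster's law: tan θ_B = n₂/n₁ (light incident in a clear liquid, refracted into a transparent slab).
n₁ = n₂ / tan θ_B = 2.170 / tan 50.62° = 1.781.

n ≈ 1.781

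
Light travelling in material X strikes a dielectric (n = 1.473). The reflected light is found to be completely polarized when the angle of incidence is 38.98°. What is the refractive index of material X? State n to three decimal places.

n ≈ 1.820

Full polarization of the reflected beam means tan θ_B = n₂/n₁, where n₁ is the incident medium (material X).
n₁ = n₂ / tan θ_B = 1.473 / tan 38.98° = 1.820.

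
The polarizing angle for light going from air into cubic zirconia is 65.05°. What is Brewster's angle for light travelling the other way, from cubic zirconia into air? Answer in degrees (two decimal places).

θ_B' ≈ 24.95°

The two Brewster angles are complementary: θ_B' = 90° − θ_B = 90° − 65.05° = 24.95°.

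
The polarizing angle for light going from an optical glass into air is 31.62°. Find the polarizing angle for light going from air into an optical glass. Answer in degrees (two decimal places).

θ_B' ≈ 58.38°

The two Brewster angles are complementary: θ_B' = 90° − θ_B = 90° − 31.62° = 58.38°.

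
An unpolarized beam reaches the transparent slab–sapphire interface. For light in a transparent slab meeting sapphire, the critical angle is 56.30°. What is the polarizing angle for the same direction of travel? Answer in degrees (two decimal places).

θ_B ≈ 39.76°

At the critical angle sin θ_c = n₂/n₁, giving n₂/n₁ = sin 56.30° = 0.8320.
Then tan θ_B = n₂/n₁ = 0.8320, so θ_B = arctan 0.8320 = 39.76°.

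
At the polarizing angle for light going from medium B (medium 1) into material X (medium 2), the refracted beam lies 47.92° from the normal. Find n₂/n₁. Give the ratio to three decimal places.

n₂/n₁ ≈ 0.903

θ_B + θ_t = 90°, so θ_B = 90° − 47.92° = 42.08°.
Then n₂/n₁ = tan θ_B = tan 42.08° = 0.903.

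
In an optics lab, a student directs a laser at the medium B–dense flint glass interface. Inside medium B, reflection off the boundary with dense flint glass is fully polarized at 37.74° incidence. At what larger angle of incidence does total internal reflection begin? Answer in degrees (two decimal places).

tan θ_B = n₂/n₁ = tan 37.74° = 0.7740.
Total internal reflection: sin θ_c = n₂/n₁ = 0.7740.
θ_c = arcsin(0.7740) = 50.71°.

θ_c ≈ 50.71°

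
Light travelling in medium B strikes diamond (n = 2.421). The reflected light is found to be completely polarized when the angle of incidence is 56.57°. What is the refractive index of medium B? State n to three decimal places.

Full polarization of the reflected beam means tan θ_B = n₂/n₁, where n₁ is the incident medium (medium B).
n₁ = n₂ / tan θ_B = 2.421 / tan 56.57° = 1.598.

n ≈ 1.598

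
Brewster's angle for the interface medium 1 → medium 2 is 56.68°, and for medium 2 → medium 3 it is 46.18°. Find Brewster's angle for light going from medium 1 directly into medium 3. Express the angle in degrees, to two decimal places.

tan θ_B(1→2) = n₂/n₁ = tan 56.68° = 1.5212.
tan θ_B(2→3) = n₃/n₂ = tan 46.18° = 1.0421.
So n₃/n₁ = (n₂/n₁)(n₃/n₂) = 1.5212 × 1.0421 = 1.5852.
θ_B(1→3) = arctan(1.5852) = 57.75°.

θ_B ≈ 57.75°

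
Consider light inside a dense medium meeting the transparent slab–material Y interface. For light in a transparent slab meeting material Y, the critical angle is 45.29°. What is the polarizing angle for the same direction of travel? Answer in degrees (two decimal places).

θ_B ≈ 35.40°

sin θ_c = n₂/n₁, so n₂/n₁ = sin 45.29° = 0.7107.
Brewster: tan θ_B = n₂/n₁ = 0.7107.
θ_B = arctan(0.7107) = 35.40°.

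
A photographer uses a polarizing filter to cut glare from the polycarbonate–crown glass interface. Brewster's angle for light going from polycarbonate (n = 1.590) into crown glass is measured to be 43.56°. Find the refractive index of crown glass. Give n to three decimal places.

Brewster's law: tan θ_B = n₂/n₁ (light incident in polycarbonate, refracted into crown glass).
n₂ = n₁ tan θ_B = 1.590 × tan 43.56° = 1.512.

n ≈ 1.512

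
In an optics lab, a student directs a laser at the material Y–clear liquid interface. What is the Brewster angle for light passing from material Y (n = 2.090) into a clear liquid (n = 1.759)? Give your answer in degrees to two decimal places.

tan θ_B = n₂/n₁ = 1.759/2.090 = 0.8416.
So θ_B = arctan 0.8416 = 40.08°.

θ_B ≈ 40.08°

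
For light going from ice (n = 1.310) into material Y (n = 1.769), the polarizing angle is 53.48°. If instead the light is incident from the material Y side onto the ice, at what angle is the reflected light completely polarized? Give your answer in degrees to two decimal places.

θ_B' ≈ 36.52°

The two Brewster angles are complementary: θ_B' = 90° − θ_B = 90° − 53.48° = 36.52°.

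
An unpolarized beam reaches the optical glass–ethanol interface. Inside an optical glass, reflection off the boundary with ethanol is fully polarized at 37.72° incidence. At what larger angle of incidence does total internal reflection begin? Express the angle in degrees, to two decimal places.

tan θ_B = n₂/n₁ = tan 37.72° = 0.7734.
Total internal reflection: sin θ_c = n₂/n₁ = 0.7734.
θ_c = arcsin(0.7734) = 50.66°.

θ_c ≈ 50.66°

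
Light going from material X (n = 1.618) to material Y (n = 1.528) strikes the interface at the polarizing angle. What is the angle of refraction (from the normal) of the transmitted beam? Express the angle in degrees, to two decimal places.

θ_t ≈ 46.64°

tan θ_B = n₂/n₁ = 1.528/1.618 = 0.9444, so θ_B = 43.36°.
The refracted ray is perpendicular to the reflected ray, so θ_t = 90° − θ_B = 46.64°.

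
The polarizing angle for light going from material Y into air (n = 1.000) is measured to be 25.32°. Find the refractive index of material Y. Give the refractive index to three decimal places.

n ≈ 2.114

Full polarization of the reflected beam means tan θ_B = n₂/n₁, where n₁ is the incident medium (material Y).
n₁ = n₂ / tan θ_B = 1.000 / tan 25.32° = 2.114.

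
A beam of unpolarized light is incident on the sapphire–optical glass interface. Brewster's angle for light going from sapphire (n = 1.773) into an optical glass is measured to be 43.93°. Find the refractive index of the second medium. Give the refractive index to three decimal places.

n ≈ 1.708

At Brewster's angle, tan θ_B = n₂/n₁ with n₁ on the incident side (sapphire) and n₂ on the transmitted side (an optical glass).
n₂ = n₁ tan θ_B = 1.773 × tan 43.93° = 1.708.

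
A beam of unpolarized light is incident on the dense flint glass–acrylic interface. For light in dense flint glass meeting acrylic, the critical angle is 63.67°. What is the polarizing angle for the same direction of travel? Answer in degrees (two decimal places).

θ_B ≈ 41.87°

n₂/n₁ = sin θ_c = sin 63.67° = 0.8963.
tan θ_B equals the same ratio, so θ_B = arctan(0.8963) = 41.87°.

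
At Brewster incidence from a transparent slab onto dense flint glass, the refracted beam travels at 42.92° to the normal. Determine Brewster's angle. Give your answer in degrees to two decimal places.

Since the reflected and refracted rays are at right angles at the polarizing angle, θ_B + θ_t = 90°.
So θ_B = 90° − θ_t = 90° − 42.92° = 47.08°.

θ_B ≈ 47.08°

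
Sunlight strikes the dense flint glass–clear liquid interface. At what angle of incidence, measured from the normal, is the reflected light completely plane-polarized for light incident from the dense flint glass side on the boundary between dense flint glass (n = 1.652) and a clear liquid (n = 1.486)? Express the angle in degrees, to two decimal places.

θ_B ≈ 41.97°

tan θ_B = n₂/n₁ = 1.486/1.652 = 0.8995.
θ_B = arctan(0.8995) = 41.97°.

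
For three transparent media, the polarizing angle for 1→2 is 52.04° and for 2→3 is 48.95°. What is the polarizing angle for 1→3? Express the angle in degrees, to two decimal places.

θ_B ≈ 55.81°

Each Brewster angle gives a ratio: n₂/n₁ = tan 52.04° = 1.2818, n₃/n₂ = tan 48.95° = 1.1483.
n₃/n₁ = 1.4719. Then tan θ_B(1→3) = n₃/n₁, so θ_B(1→3) = arctan(1.4719) = 55.81°.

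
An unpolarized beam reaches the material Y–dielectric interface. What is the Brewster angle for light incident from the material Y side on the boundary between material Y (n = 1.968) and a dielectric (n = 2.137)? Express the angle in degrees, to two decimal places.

Here n₂/n₁ = 2.137/1.968 = 1.0859, and Brewster's law gives tan θ_B = n₂/n₁.
θ_B = arctan(1.0859) = 47.36°.

θ_B ≈ 47.36°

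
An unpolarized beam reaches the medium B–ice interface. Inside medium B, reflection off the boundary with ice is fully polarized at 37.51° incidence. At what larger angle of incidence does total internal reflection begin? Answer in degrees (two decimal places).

From Brewster, n₂/n₁ = tan θ_B = tan 37.51° = 0.7676.
Then sin θ_c = n₂/n₁ = 0.7676, so θ_c = arcsin 0.7676 = 50.14°.

θ_c ≈ 50.14°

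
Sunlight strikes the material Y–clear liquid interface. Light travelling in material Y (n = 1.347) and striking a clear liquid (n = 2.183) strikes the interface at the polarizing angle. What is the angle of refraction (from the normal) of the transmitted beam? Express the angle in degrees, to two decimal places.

θ_B = arctan(n₂/n₁) = arctan(2.183/1.347) = 58.32°.
The refracted ray is perpendicular to the reflected ray, so θ_t = 90° − θ_B = 31.68°.

θ_t ≈ 31.68°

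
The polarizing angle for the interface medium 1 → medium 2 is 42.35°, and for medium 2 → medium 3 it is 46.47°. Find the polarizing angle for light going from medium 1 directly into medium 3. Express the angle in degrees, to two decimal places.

θ_B ≈ 43.82°

Each Brewster angle gives a ratio: n₂/n₁ = tan 42.35° = 0.9115, n₃/n₂ = tan 46.47° = 1.0527.
So n₃/n₁ = (n₂/n₁)(n₃/n₂) = 0.9115 × 1.0527 = 0.9595.
θ_B(1→3) = arctan(0.9595) = 43.82°.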